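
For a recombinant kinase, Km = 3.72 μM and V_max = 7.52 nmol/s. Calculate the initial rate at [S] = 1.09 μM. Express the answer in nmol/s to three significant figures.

[S]/(Km+[S]) = 1.09/4.810 = 0.2266, the fractional saturation.
v = 0.2266 × Vmax = 0.2266 × 7.52 = 1.70 nmol/s.

1.70 nmol/s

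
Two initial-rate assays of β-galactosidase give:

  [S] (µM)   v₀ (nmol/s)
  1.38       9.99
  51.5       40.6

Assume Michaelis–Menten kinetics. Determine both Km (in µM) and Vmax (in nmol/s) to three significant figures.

From v = Vmax[S]/(Km+[S]), each point gives Vmax = v(Km+[S])/[S].
Equating: 9.99(Km+1.38)/1.38 = 40.6(Km+51.5)/51.5.
7.239·Km + 9.99 = 0.7883·Km + 40.6, so (7.239 − 0.7883)·Km = 40.6 − 9.99.
Km = 30.61/6.451 = 4.75 µM; then Vmax = 9.99(4.75+1.38)/1.38 = 44.3 nmol/s.

Km = 4.75 µM; Vmax = 44.3 nmol/s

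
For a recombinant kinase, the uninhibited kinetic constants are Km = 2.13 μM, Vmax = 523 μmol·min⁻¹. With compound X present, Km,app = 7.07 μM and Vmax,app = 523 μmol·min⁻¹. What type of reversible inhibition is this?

Km increases (2.13 → 7.07 μM) while Vmax is unchanged — the hallmark of competitive inhibition.

competitive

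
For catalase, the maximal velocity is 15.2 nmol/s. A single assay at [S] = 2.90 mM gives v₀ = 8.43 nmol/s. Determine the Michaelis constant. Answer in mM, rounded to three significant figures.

2.33 mM

From v = Vmax[S]/(Km+[S]), Km = [S](Vmax − v)/v.
Km = 2.90 × (15.2 − 8.43) / 8.43 = 19.63/8.43 = 2.33 mM.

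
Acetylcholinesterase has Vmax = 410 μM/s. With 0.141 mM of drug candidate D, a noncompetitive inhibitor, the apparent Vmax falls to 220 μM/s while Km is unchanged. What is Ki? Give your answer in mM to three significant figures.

0.163 mM

Noncompetitive: Vmax,app = Vmax/α with α = 1 + [I]/Ki.
α = Vmax/Vmax,app = 410/220 = 1.864.
Ki = [I]/(α − 1) = 0.141/0.8636 = 0.163 mM.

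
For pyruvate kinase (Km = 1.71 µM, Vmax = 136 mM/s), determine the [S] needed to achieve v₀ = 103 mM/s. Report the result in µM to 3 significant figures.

Rearranging v = Vmax[S]/(Km+[S]) gives [S] = Km·v/(Vmax − v).
[S] = 1.71 × 103 / (136 − 103) = 176.1/33.00 = 5.34 µM.

5.34 µM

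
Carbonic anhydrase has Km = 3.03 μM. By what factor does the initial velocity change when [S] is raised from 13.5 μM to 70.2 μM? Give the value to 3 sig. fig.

1.17

The fractional saturations are [S]/(Km+[S]) = 13.5/16.53 = 0.8167 and 70.2/73.23 = 0.9586.
v₂/v₁ is just their ratio: 0.9586/0.8167 = 1.17.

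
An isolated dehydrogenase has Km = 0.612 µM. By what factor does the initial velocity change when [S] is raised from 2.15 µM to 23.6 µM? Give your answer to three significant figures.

Since Vmax cancels, v₂/v₁ = [S]₂(Km+[S]₁) / [S]₁(Km+[S]₂).
= 23.6×(0.612+2.15) / (2.15×(0.612+23.6)) = 65.18/52.06 = 1.25.

1.25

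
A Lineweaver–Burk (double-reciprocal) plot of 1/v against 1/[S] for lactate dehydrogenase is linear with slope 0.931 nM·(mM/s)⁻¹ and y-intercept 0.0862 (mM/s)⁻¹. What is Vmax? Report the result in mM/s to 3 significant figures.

11.6 mM/s

The y-intercept of a Lineweaver–Burk plot equals 1/Vmax, so Vmax = 1/0.0862 = 11.6 mM/s.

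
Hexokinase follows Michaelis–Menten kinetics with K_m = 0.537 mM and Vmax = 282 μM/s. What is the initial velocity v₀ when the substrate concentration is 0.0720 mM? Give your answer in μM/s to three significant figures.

33.3 μM/s

v = Vmax·[S]/(Km + [S]) = 282 × 0.0720 / (0.537 + 0.0720)
  = 20.30 / 0.6090 = 33.3 μM/s.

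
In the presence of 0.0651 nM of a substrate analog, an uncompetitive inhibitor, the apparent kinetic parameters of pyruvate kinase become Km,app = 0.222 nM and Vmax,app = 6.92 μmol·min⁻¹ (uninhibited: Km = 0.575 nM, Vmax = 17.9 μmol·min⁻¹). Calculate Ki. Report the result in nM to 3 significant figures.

Uncompetitive: Vmax,app = Vmax/α (and Km,app = Km/α) with α = 1 + [I]/Ki.
α = Vmax/Vmax,app = 17.9/6.92 = 2.587.
Ki = [I]/(α − 1) = 0.0651/1.587 = 0.0410 nM.

0.0410 nM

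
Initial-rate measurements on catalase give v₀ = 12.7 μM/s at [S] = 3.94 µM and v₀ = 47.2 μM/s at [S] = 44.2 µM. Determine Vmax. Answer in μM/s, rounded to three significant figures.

64.3 μM/s

From v = Vmax[S]/(Km+[S]), each point gives Vmax = v(Km+[S])/[S].
Equating: 12.7(Km+3.94)/3.94 = 47.2(Km+44.2)/44.2.
3.223·Km + 12.7 = 1.068·Km + 47.2, so (3.223 − 1.068)·Km = 47.2 − 12.7.
Km = 34.50/2.155 = 16.0 µM; then Vmax = 12.7(16.0+3.94)/3.94 = 64.3 μM/s.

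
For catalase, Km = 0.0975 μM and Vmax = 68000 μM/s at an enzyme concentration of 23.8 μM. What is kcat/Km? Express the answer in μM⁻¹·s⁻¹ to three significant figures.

kcat = Vmax/[E]total = 68000/23.8 = 2860 s⁻¹.
kcat/Km = 2860/0.0975 = 29300 μM⁻¹·s⁻¹.

29300 μM⁻¹·s⁻¹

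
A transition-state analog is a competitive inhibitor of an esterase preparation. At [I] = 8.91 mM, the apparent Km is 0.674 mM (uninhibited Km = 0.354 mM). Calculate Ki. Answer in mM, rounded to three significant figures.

9.86 mM

Competitive: Km,app = α·Km with α = 1 + [I]/Ki.
α = Km,app/Km = 0.674/0.354 = 1.904.
Ki = [I]/(α − 1) = 8.91/0.9040 = 9.86 mM.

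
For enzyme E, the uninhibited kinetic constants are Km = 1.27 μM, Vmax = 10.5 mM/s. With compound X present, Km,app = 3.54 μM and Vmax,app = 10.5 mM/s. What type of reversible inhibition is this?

competitive

Km increases (1.27 → 3.54 μM) while Vmax is unchanged — the hallmark of competitive inhibition.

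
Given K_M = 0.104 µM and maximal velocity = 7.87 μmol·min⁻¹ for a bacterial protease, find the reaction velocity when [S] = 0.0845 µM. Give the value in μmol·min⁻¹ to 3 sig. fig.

3.53 μmol·min⁻¹

v = Vmax·[S]/(Km + [S]) = 7.87 × 0.0845 / (0.104 + 0.0845)
  = 0.6650 / 0.1885 = 3.53 μmol·min⁻¹.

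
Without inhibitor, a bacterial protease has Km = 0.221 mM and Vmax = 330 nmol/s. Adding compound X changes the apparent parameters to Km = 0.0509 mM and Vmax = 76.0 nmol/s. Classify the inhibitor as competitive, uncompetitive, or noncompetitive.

Both Km and Vmax decrease by the same factor (~4.34-fold) — characteristic of uncompetitive inhibition.

uncompetitive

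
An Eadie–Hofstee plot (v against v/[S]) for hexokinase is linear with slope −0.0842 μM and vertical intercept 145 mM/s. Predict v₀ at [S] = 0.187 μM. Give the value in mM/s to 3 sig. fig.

In the Eadie–Hofstee form v = Vmax − Km·(v/[S]), the slope is −Km and the intercept is Vmax, so Km = 0.0842 μM and Vmax = 145 mM/s.
v = 145 × 0.187/(0.0842 + 0.187) = 100 mM/s.

100 mM/s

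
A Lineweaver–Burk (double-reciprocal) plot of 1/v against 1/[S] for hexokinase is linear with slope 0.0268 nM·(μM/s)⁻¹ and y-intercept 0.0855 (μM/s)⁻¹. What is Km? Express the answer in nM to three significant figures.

0.313 nM

y-intercept = 1/Vmax ⇒ Vmax = 11.7 μM/s; slope = Km/Vmax ⇒ Km = slope × Vmax.
Km = 0.0268 × 11.7 = 0.313 nM.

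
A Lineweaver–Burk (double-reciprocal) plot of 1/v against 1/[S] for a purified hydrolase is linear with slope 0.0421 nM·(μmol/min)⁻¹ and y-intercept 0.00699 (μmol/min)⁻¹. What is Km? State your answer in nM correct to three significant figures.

y-intercept = 1/Vmax ⇒ Vmax = 143 μmol/min; slope = Km/Vmax ⇒ Km = slope × Vmax.
Km = 0.0421 × 143 = 6.02 nM.

6.02 nM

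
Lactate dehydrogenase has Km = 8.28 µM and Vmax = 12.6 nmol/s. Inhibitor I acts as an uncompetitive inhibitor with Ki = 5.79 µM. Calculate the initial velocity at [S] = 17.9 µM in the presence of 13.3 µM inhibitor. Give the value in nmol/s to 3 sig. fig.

α = 1 + [I]/Ki = 1 + 13.3/5.79 = 3.297.
For an uncompetitive inhibitor, both parameters are divided by α, giving Vmax/α and Km/α: Km,app = 2.51 µM, Vmax,app = 3.82 nmol/s.
v = Vmax,app·[S]/(Km,app + [S]) = 3.82 × 17.9/(2.51 + 17.9) = 3.35 nmol/s.

3.35 nmol/s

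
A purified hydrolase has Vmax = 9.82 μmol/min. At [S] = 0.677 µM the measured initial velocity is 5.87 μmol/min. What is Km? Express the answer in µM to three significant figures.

v/Vmax = 5.87/9.82 = 0.5978 = [S]/(Km+[S]).
So Km + [S] = [S]/0.5978 = 1.133 µM, giving Km = 1.133 − 0.677 = 0.456 µM.

0.456 µM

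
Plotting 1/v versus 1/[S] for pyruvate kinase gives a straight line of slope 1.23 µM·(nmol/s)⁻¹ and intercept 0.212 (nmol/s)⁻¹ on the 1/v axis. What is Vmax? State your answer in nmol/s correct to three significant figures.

The y-intercept of a Lineweaver–Burk plot equals 1/Vmax, so Vmax = 1/0.212 = 4.72 nmol/s.

4.72 nmol/s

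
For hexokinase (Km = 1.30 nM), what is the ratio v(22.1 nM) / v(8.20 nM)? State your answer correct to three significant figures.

The fractional saturations are [S]/(Km+[S]) = 8.20/9.500 = 0.8632 and 22.1/23.40 = 0.9444.
v₂/v₁ is just their ratio: 0.9444/0.8632 = 1.09.

1.09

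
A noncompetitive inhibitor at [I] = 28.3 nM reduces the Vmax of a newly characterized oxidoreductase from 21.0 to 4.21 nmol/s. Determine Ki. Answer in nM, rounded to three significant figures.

Noncompetitive: Vmax,app = Vmax/α with α = 1 + [I]/Ki.
α = Vmax/Vmax,app = 21.0/4.21 = 4.988.
Since α = 1 + [I]/Ki, [I]/Ki = 4.988 − 1 = 3.988 and Ki = 28.3/3.988 = 7.10 nM.

7.10 nM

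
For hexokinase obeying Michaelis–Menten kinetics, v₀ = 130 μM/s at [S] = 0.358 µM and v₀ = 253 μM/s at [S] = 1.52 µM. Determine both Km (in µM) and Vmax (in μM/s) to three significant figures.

Km = 0.625 µM; Vmax = 357 μM/s

From v = Vmax[S]/(Km+[S]), each point gives Vmax = v(Km+[S])/[S].
Equating: 130(Km+0.358)/0.358 = 253(Km+1.52)/1.52.
363.1·Km + 130 = 166.4·Km + 253, so (363.1 − 166.4)·Km = 253 − 130.
Km = 123.0/196.7 = 0.625 µM; then Vmax = 130(0.625+0.358)/0.358 = 357 μM/s.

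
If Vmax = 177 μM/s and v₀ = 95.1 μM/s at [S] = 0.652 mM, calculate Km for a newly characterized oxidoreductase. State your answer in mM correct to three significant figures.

0.562 mM

From v = Vmax[S]/(Km+[S]), Km = [S](Vmax − v)/v.
Km = 0.652 × (177 − 95.1) / 95.1 = 53.40/95.1 = 0.562 mM.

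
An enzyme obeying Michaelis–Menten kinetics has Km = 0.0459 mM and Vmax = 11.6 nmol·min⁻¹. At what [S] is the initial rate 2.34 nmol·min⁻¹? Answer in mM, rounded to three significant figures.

0.0116 mM

The required fractional saturation is v/Vmax = 2.34/11.6 = 0.2017.
Then [S]/(Km+[S]) = 0.2017 ⇒ [S] = 0.0459 × 0.2017/(1 − 0.2017) = 0.0116 mM.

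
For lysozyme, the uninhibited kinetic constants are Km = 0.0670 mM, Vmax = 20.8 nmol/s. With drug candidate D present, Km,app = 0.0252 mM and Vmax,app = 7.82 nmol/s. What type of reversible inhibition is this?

uncompetitive

Both Km and Vmax decrease by the same factor (~2.66-fold) — characteristic of uncompetitive inhibition.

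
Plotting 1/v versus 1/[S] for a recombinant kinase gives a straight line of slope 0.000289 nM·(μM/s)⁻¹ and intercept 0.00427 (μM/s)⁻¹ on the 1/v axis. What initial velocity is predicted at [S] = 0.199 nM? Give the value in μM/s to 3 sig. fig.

The y-intercept is 1/Vmax, so Vmax = 1/0.00427 = 234 μM/s.
The slope is Km/Vmax, so Km = 0.000289 × 234 = 0.0677 nM.
Then v = 234 × 0.199/(0.0677 + 0.199) = 175 μM/s.

175 μM/s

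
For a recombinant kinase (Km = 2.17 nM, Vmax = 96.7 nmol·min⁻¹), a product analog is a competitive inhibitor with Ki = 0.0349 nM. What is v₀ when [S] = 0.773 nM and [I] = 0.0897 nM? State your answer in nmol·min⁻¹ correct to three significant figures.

8.77 nmol·min⁻¹

With α = 1 + [I]/Ki = 1 + 0.0897/0.0349 = 3.570, the competitive rate law is v = Vmax[S] / (αKm + [S]).
v = 96.7×0.773 / (3.570×2.17 + 0.773) = 74.75/8.520 = 8.77 nmol·min⁻¹.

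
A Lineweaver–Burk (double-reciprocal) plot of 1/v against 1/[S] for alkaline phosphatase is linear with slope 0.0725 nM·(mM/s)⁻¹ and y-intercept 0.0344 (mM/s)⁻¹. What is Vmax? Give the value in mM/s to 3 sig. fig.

The y-intercept of a Lineweaver–Burk plot equals 1/Vmax, so Vmax = 1/0.0344 = 29.1 mM/s.

29.1 mM/s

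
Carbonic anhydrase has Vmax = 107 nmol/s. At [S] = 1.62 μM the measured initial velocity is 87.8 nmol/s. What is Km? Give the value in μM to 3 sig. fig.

From v = Vmax[S]/(Km+[S]), Km = [S](Vmax − v)/v.
Km = 1.62 × (107 − 87.8) / 87.8 = 31.10/87.8 = 0.354 μM.

0.354 μM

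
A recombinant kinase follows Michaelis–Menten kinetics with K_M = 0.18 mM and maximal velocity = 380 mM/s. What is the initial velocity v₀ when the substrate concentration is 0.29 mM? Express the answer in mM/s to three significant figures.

[S]/(Km+[S]) = 0.29/0.4700 = 0.6170, the fractional saturation.
v = 0.6170 × Vmax = 0.6170 × 380 = 234 mM/s.

234 mM/s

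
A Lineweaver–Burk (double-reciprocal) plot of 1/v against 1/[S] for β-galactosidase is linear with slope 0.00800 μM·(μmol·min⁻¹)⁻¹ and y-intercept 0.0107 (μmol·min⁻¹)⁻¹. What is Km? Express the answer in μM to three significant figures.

y-intercept = 1/Vmax ⇒ Vmax = 93.5 μmol·min⁻¹; slope = Km/Vmax ⇒ Km = slope × Vmax.
Km = 0.00800 × 93.5 = 0.748 μM.

0.748 μM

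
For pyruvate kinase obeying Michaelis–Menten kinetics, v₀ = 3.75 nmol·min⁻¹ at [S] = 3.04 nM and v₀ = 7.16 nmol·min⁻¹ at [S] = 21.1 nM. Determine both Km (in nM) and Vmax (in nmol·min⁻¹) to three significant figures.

Km = 3.81 nM; Vmax = 8.45 nmol·min⁻¹

In reciprocal form, 1/v = (Km/Vmax)·(1/[S]) + 1/Vmax. The two points give (1/[S], 1/v) = (0.3289, 0.2667) and (0.04739, 0.1397).
Slope = (0.2667 − 0.1397)/(0.3289 − 0.04739) = 0.4511; intercept = 0.2667 − 0.4511×0.3289 = 0.1183.
Vmax = 1/intercept = 8.45 nmol·min⁻¹; Km = slope × Vmax = 0.4511 × 8.45 = 3.81 nM.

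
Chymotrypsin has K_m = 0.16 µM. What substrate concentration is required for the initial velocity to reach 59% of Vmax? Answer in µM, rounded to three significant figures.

0.230 µM

v/Vmax = [S]/(Km+[S]) = 0.59, so [S] = Km·0.59/(1 − 0.59) = 0.16 × 1.439.
[S] = 0.230 µM.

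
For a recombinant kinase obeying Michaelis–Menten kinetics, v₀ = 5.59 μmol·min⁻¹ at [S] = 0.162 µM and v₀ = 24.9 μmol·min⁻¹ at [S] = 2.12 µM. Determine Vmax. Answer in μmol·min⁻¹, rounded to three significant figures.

34.9 μmol·min⁻¹

In reciprocal form, 1/v = (Km/Vmax)·(1/[S]) + 1/Vmax. The two points give (1/[S], 1/v) = (6.173, 0.1789) and (0.4717, 0.04016).
Slope = (0.1789 − 0.04016)/(6.173 − 0.4717) = 0.02433; intercept = 0.1789 − 0.02433×6.173 = 0.02868.
Vmax = 1/intercept = 34.9 μmol·min⁻¹; Km = slope × Vmax = 0.02433 × 34.9 = 0.848 µM.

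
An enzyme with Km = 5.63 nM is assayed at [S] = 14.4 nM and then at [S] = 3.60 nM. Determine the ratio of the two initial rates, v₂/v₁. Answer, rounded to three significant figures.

0.543

The fractional saturations are [S]/(Km+[S]) = 14.4/20.03 = 0.7189 and 3.60/9.230 = 0.3900.
v₂/v₁ is just their ratio: 0.3900/0.7189 = 0.543.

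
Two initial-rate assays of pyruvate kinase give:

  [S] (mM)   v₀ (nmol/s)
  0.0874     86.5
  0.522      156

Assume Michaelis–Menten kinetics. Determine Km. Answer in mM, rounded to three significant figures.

0.101 mM

In reciprocal form, 1/v = (Km/Vmax)·(1/[S]) + 1/Vmax. The two points give (1/[S], 1/v) = (11.44, 0.01156) and (1.916, 0.006410).
Slope = (0.01156 − 0.006410)/(11.44 − 1.916) = 0.0005407; intercept = 0.01156 − 0.0005407×11.44 = 0.005374.
Vmax = 1/intercept = 186 nmol/s; Km = slope × Vmax = 0.0005407 × 186 = 0.101 mM.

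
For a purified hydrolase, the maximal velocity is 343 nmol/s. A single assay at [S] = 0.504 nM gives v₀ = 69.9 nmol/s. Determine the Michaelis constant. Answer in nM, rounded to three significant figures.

From v = Vmax[S]/(Km+[S]), Km = [S](Vmax − v)/v.
Km = 0.504 × (343 − 69.9) / 69.9 = 137.6/69.9 = 1.97 nM.

1.97 nM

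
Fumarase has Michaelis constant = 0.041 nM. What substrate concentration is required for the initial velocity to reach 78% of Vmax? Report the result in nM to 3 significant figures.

v/Vmax = [S]/(Km+[S]) = 0.78, so [S] = Km·0.78/(1 − 0.78) = 0.041 × 3.545.
[S] = 0.145 nM.

0.145 nM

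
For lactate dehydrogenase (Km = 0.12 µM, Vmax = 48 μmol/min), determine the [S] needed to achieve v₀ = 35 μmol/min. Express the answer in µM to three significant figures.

0.323 µM

The required fractional saturation is v/Vmax = 35/48 = 0.7292.
Then [S]/(Km+[S]) = 0.7292 ⇒ [S] = 0.12 × 0.7292/(1 − 0.7292) = 0.323 µM.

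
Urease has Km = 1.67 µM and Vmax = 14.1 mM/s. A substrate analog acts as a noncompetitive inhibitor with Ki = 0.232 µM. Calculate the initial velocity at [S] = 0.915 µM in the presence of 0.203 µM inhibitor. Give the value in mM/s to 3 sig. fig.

With α = 1 + [I]/Ki = 1 + 0.203/0.232 = 1.875, the noncompetitive rate law is v = (Vmax/α)·[S] / (Km + [S]).
v = (14.1/1.875)×0.915 / (1.67 + 0.915) = 6.881/2.585 = 2.66 mM/s.

2.66 mM/s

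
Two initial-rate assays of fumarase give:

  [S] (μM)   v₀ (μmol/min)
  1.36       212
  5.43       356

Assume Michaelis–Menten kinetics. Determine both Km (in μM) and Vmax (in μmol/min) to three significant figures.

Km = 1.59 μM; Vmax = 461 μmol/min

In reciprocal form, 1/v = (Km/Vmax)·(1/[S]) + 1/Vmax. The two points give (1/[S], 1/v) = (0.7353, 0.004717) and (0.1842, 0.002809).
Slope = (0.004717 − 0.002809)/(0.7353 − 0.1842) = 0.003462; intercept = 0.004717 − 0.003462×0.7353 = 0.002171.
Vmax = 1/intercept = 461 μmol/min; Km = slope × Vmax = 0.003462 × 461 = 1.59 μM.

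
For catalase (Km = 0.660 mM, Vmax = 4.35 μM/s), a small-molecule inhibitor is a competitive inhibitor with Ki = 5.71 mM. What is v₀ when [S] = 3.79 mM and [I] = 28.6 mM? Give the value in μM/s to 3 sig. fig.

α = 1 + [I]/Ki = 1 + 28.6/5.71 = 6.009.
For a competitive inhibitor, Vmax is unchanged and the apparent Km becomes α·Km: Km,app = 3.97 mM, Vmax,app = 4.35 μM/s.
v = Vmax,app·[S]/(Km,app + [S]) = 4.35 × 3.79/(3.97 + 3.79) = 2.13 μM/s.

2.13 μM/s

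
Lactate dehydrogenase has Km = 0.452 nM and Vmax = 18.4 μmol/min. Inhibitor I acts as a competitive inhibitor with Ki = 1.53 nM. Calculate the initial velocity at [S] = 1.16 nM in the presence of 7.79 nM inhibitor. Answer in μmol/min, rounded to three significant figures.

5.45 μmol/min

α = 1 + [I]/Ki = 1 + 7.79/1.53 = 6.092.
For a competitive inhibitor, Vmax is unchanged and the apparent Km becomes α·Km: Km,app = 2.75 nM, Vmax,app = 18.4 μmol/min.
v = Vmax,app·[S]/(Km,app + [S]) = 18.4 × 1.16/(2.75 + 1.16) = 5.45 μmol/min.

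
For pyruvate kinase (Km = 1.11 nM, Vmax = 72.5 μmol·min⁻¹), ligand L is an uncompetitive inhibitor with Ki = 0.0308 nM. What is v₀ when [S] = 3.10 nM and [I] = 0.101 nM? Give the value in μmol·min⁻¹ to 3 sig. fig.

15.6 μmol·min⁻¹

α = 1 + [I]/Ki = 1 + 0.101/0.0308 = 4.279.
For an uncompetitive inhibitor, both parameters are divided by α, giving Vmax/α and Km/α: Km,app = 0.259 nM, Vmax,app = 16.9 μmol·min⁻¹.
v = Vmax,app·[S]/(Km,app + [S]) = 16.9 × 3.10/(0.259 + 3.10) = 15.6 μmol·min⁻¹.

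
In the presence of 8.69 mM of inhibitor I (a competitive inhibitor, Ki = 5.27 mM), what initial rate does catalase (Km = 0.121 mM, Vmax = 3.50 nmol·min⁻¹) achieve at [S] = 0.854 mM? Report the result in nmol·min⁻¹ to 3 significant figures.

α = 1 + [I]/Ki = 1 + 8.69/5.27 = 2.649.
For a competitive inhibitor, Vmax is unchanged and the apparent Km becomes α·Km: Km,app = 0.321 mM, Vmax,app = 3.50 nmol·min⁻¹.
v = Vmax,app·[S]/(Km,app + [S]) = 3.50 × 0.854/(0.321 + 0.854) = 2.54 nmol·min⁻¹.

2.54 nmol·min⁻¹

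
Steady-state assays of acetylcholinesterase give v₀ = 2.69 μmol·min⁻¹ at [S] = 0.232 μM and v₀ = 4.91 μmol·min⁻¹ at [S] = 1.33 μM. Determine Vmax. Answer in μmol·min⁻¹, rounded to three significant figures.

5.95 μmol·min⁻¹

From v = Vmax[S]/(Km+[S]), each point gives Vmax = v(Km+[S])/[S].
Equating: 2.69(Km+0.232)/0.232 = 4.91(Km+1.33)/1.33.
11.59·Km + 2.69 = 3.692·Km + 4.91, so (11.59 − 3.692)·Km = 4.91 − 2.69.
Km = 2.220/7.903 = 0.281 μM; then Vmax = 2.69(0.281+0.232)/0.232 = 5.95 μmol·min⁻¹.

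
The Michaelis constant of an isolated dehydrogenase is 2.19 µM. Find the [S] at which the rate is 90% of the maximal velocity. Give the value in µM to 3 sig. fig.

19.7 µM

v/Vmax = [S]/(Km+[S]) = 0.9, so [S] = Km·0.9/(1 − 0.9) = 2.19 × 9.000.
[S] = 19.7 µM.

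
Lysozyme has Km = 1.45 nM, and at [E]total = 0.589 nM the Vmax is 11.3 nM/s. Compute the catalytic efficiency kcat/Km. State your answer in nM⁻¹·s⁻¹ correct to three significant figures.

13.2 nM⁻¹·s⁻¹

kcat = Vmax/[E]total = 11.3/0.589 = 19.2 s⁻¹.
kcat/Km = 19.2/1.45 = 13.2 nM⁻¹·s⁻¹.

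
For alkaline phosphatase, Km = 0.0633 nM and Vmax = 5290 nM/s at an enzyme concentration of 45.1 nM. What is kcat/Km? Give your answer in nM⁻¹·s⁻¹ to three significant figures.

1850 nM⁻¹·s⁻¹

kcat = Vmax/[E]total = 5290/45.1 = 117 s⁻¹.
kcat/Km = 117/0.0633 = 1850 nM⁻¹·s⁻¹.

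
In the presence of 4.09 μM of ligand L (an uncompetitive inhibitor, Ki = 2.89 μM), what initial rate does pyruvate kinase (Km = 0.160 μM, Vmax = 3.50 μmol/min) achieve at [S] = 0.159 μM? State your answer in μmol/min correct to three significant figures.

1.02 μmol/min

α = 1 + [I]/Ki = 1 + 4.09/2.89 = 2.415.
For an uncompetitive inhibitor, both parameters are divided by α, giving Vmax/α and Km/α: Km,app = 0.0662 μM, Vmax,app = 1.45 μmol/min.
v = Vmax,app·[S]/(Km,app + [S]) = 1.45 × 0.159/(0.0662 + 0.159) = 1.02 μmol/min.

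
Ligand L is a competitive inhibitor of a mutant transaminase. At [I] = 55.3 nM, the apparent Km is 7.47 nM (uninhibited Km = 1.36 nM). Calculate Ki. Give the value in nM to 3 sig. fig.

12.3 nM

Competitive: Km,app = α·Km with α = 1 + [I]/Ki.
α = Km,app/Km = 7.47/1.36 = 5.493.
Ki = [I]/(α − 1) = 55.3/4.493 = 12.3 nM.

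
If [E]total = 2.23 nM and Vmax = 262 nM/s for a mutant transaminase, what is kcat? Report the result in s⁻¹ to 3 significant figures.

kcat = Vmax/[E]total = 262 nM/s / 2.23 nM = 117 s⁻¹.

117 s⁻¹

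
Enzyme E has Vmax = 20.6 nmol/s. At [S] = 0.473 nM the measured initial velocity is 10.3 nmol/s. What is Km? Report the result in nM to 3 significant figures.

v/Vmax = 10.3/20.6 = 0.5000 = [S]/(Km+[S]).
So Km + [S] = [S]/0.5000 = 0.9460 nM, giving Km = 0.9460 − 0.473 = 0.473 nM.

0.473 nM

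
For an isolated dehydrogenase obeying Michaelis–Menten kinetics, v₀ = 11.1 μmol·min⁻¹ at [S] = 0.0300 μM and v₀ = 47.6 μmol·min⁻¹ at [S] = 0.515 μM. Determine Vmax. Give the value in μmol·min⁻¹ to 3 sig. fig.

59.8 μmol·min⁻¹

From v = Vmax[S]/(Km+[S]), each point gives Vmax = v(Km+[S])/[S].
Equating: 11.1(Km+0.0300)/0.0300 = 47.6(Km+0.515)/0.515.
370.0·Km + 11.1 = 92.43·Km + 47.6, so (370.0 − 92.43)·Km = 47.6 − 11.1.
Km = 36.50/277.6 = 0.131 μM; then Vmax = 11.1(0.131+0.0300)/0.0300 = 59.8 μmol·min⁻¹.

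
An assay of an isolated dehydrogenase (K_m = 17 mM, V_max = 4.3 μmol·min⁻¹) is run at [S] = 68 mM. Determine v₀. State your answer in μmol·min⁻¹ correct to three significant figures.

v = Vmax·[S]/(Km + [S]) = 4.3 × 68 / (17 + 68)
  = 292.4 / 85.00 = 3.44 μmol·min⁻¹.

3.44 μmol·min⁻¹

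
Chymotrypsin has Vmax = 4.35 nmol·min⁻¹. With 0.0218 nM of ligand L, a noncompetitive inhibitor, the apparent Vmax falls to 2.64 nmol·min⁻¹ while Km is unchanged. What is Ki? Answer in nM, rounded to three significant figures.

Noncompetitive: Vmax,app = Vmax/α with α = 1 + [I]/Ki.
α = Vmax/Vmax,app = 4.35/2.64 = 1.648.
Since α = 1 + [I]/Ki, [I]/Ki = 1.648 − 1 = 0.6477 and Ki = 0.0218/0.6477 = 0.0337 nM.

0.0337 nM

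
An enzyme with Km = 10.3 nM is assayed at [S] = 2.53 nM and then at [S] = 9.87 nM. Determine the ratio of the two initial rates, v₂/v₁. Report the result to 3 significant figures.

The fractional saturations are [S]/(Km+[S]) = 2.53/12.83 = 0.1972 and 9.87/20.17 = 0.4893.
v₂/v₁ is just their ratio: 0.4893/0.1972 = 2.48.

2.48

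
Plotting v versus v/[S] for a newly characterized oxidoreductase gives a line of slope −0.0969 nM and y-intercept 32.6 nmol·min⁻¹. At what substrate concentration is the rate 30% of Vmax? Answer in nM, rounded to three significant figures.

The Eadie–Hofstee slope gives Km = 0.0969 nM (slope = −Km).
v/Vmax = [S]/(Km+[S]) = 0.3 ⇒ [S] = Km·0.3/(1−0.3) = 0.0969 × 0.4286 = 0.0415 nM.

0.0415 nM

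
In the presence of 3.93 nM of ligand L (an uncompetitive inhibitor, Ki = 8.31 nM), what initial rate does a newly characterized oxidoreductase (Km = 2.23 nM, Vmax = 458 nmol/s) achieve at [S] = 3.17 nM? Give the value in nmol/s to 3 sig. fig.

With α = 1 + [I]/Ki = 1 + 3.93/8.31 = 1.473, the uncompetitive rate law is v = (Vmax/α)·[S] / (Km/α + [S]).
v = (458/1.473)×3.17 / (2.23/1.473 + 3.17) = 985.7/4.684 = 210 nmol/s.

210 nmol/s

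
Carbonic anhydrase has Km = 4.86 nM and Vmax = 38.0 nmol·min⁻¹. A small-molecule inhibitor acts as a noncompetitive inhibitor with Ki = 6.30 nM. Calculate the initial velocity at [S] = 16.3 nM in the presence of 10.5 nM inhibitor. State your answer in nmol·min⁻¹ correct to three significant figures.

11.0 nmol·min⁻¹

α = 1 + [I]/Ki = 1 + 10.5/6.30 = 2.667.
For a noncompetitive inhibitor, Vmax is reduced to Vmax/α while Km is unchanged: Km,app = 4.86 nM, Vmax,app = 14.2 nmol·min⁻¹.
v = Vmax,app·[S]/(Km,app + [S]) = 14.2 × 16.3/(4.86 + 16.3) = 11.0 nmol·min⁻¹.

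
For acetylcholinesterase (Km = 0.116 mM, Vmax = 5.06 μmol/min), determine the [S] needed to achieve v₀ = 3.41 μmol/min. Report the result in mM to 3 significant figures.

Rearranging v = Vmax[S]/(Km+[S]) gives [S] = Km·v/(Vmax − v).
[S] = 0.116 × 3.41 / (5.06 − 3.41) = 0.3956/1.650 = 0.240 mM.

0.240 mM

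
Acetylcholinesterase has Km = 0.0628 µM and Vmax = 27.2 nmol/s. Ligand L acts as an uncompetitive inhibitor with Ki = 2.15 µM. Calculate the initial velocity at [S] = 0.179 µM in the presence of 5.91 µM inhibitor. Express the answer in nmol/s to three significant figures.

6.63 nmol/s

α = 1 + [I]/Ki = 1 + 5.91/2.15 = 3.749.
For an uncompetitive inhibitor, both parameters are divided by α, giving Vmax/α and Km/α: Km,app = 0.0168 µM, Vmax,app = 7.26 nmol/s.
v = Vmax,app·[S]/(Km,app + [S]) = 7.26 × 0.179/(0.0168 + 0.179) = 6.63 nmol/s.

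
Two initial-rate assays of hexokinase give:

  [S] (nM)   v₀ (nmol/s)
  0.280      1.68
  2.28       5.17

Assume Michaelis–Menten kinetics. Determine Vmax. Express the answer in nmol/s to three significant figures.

7.29 nmol/s

From v = Vmax[S]/(Km+[S]), each point gives Vmax = v(Km+[S])/[S].
Equating: 1.68(Km+0.280)/0.280 = 5.17(Km+2.28)/2.28.
6.000·Km + 1.68 = 2.268·Km + 5.17, so (6.000 − 2.268)·Km = 5.17 − 1.68.
Km = 3.490/3.732 = 0.935 nM; then Vmax = 1.68(0.935+0.280)/0.280 = 7.29 nmol/s.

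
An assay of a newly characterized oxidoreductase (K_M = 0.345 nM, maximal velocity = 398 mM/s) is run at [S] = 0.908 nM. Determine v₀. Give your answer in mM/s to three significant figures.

288 mM/s

v = Vmax·[S]/(Km + [S]) = 398 × 0.908 / (0.345 + 0.908)
  = 361.4 / 1.253 = 288 mM/s.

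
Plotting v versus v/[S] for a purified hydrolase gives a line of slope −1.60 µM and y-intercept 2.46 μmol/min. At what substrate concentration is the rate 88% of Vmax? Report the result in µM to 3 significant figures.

11.7 µM

The Eadie–Hofstee slope gives Km = 1.60 µM (slope = −Km).
v/Vmax = [S]/(Km+[S]) = 0.88 ⇒ [S] = Km·0.88/(1−0.88) = 1.60 × 7.333 = 11.7 µM.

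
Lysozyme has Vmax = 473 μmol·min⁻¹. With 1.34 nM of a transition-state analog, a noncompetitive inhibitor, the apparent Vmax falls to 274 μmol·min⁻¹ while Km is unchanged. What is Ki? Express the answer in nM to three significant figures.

Noncompetitive: Vmax,app = Vmax/α with α = 1 + [I]/Ki.
α = Vmax/Vmax,app = 473/274 = 1.726.
Since α = 1 + [I]/Ki, [I]/Ki = 1.726 − 1 = 0.7263 and Ki = 1.34/0.7263 = 1.85 nM.

1.85 nM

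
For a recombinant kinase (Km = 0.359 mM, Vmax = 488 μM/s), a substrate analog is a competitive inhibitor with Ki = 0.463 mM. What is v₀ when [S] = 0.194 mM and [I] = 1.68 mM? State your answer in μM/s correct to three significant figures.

With α = 1 + [I]/Ki = 1 + 1.68/0.463 = 4.629, the competitive rate law is v = Vmax[S] / (αKm + [S]).
v = 488×0.194 / (4.629×0.359 + 0.194) = 94.67/1.856 = 51.0 μM/s.

51.0 μM/s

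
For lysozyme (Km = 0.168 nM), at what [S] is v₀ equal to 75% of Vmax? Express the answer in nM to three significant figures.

v/Vmax = [S]/(Km+[S]) = 0.75, so [S] = Km·0.75/(1 − 0.75) = 0.168 × 3.000.
[S] = 0.504 nM.

0.504 nM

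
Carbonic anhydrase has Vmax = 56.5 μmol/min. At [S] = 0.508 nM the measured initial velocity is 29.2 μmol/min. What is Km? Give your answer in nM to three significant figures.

From v = Vmax[S]/(Km+[S]), Km = [S](Vmax − v)/v.
Km = 0.508 × (56.5 − 29.2) / 29.2 = 13.87/29.2 = 0.475 nM.

0.475 nM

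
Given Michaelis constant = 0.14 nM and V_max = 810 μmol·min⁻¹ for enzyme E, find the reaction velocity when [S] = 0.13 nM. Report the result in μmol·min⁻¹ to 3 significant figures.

390 μmol·min⁻¹

[S]/(Km+[S]) = 0.13/0.2700 = 0.4815, the fractional saturation.
v = 0.4815 × Vmax = 0.4815 × 810 = 390 μmol·min⁻¹.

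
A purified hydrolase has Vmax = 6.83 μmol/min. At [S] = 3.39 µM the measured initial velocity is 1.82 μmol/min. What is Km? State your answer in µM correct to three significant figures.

v/Vmax = 1.82/6.83 = 0.2665 = [S]/(Km+[S]).
So Km + [S] = [S]/0.2665 = 12.72 µM, giving Km = 12.72 − 3.39 = 9.33 µM.

9.33 µM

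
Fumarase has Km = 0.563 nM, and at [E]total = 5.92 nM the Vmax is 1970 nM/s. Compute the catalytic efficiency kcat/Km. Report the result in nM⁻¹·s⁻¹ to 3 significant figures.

591 nM⁻¹·s⁻¹

kcat = Vmax/[E]total = 1970/5.92 = 333 s⁻¹.
kcat/Km = 333/0.563 = 591 nM⁻¹·s⁻¹.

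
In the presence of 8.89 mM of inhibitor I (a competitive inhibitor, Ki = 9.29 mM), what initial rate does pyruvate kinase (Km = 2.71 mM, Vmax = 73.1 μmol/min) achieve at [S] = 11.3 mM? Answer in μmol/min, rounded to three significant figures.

α = 1 + [I]/Ki = 1 + 8.89/9.29 = 1.957.
For a competitive inhibitor, Vmax is unchanged and the apparent Km becomes α·Km: Km,app = 5.30 mM, Vmax,app = 73.1 μmol/min.
v = Vmax,app·[S]/(Km,app + [S]) = 73.1 × 11.3/(5.30 + 11.3) = 49.8 μmol/min.

49.8 μmol/min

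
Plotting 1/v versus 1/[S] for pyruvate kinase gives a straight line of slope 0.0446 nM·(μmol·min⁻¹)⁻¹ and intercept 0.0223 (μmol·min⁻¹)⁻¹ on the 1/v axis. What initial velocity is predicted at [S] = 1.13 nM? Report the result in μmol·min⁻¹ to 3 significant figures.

16.2 μmol·min⁻¹

The y-intercept is 1/Vmax, so Vmax = 1/0.0223 = 44.8 μmol·min⁻¹.
The slope is Km/Vmax, so Km = 0.0446 × 44.8 = 2.00 nM.
Then v = 44.8 × 1.13/(2.00 + 1.13) = 16.2 μmol·min⁻¹.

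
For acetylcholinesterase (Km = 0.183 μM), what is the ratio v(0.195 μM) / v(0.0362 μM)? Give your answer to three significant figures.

3.12

Since Vmax cancels, v₂/v₁ = [S]₂(Km+[S]₁) / [S]₁(Km+[S]₂).
= 0.195×(0.183+0.0362) / (0.0362×(0.183+0.195)) = 0.04274/0.01368 = 3.12.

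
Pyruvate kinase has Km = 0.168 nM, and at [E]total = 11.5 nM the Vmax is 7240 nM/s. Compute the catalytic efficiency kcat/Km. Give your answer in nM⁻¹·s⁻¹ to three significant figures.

kcat = Vmax/[E]total = 7240/11.5 = 630 s⁻¹.
kcat/Km = 630/0.168 = 3750 nM⁻¹·s⁻¹.

3750 nM⁻¹·s⁻¹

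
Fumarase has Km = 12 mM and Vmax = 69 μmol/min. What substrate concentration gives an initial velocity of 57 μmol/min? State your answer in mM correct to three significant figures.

The required fractional saturation is v/Vmax = 57/69 = 0.8261.
Then [S]/(Km+[S]) = 0.8261 ⇒ [S] = 12 × 0.8261/(1 − 0.8261) = 57.0 mM.

57.0 mM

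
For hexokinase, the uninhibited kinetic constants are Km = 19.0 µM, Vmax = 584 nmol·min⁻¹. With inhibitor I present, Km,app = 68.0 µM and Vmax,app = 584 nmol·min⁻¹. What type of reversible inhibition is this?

competitive

Km increases (19.0 → 68.0 µM) while Vmax is unchanged — the hallmark of competitive inhibition.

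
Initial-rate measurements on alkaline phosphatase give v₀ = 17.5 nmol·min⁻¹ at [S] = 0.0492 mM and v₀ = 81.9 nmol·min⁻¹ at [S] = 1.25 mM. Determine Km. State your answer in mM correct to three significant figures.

0.222 mM

From v = Vmax[S]/(Km+[S]), each point gives Vmax = v(Km+[S])/[S].
Equating: 17.5(Km+0.0492)/0.0492 = 81.9(Km+1.25)/1.25.
355.7·Km + 17.5 = 65.52·Km + 81.9, so (355.7 − 65.52)·Km = 81.9 − 17.5.
Km = 64.40/290.2 = 0.222 mM; then Vmax = 17.5(0.222+0.0492)/0.0492 = 96.4 nmol·min⁻¹.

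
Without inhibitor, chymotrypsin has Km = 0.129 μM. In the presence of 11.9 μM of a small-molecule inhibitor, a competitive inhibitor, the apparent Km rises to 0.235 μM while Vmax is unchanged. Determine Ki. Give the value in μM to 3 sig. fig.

14.5 μM

Competitive: Km,app = α·Km with α = 1 + [I]/Ki.
α = Km,app/Km = 0.235/0.129 = 1.822.
Since α = 1 + [I]/Ki, [I]/Ki = 1.822 − 1 = 0.8217 and Ki = 11.9/0.8217 = 14.5 μM.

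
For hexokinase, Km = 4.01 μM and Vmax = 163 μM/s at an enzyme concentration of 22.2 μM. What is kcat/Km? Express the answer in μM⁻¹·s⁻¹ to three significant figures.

kcat = Vmax/[E]total = 163/22.2 = 7.34 s⁻¹.
kcat/Km = 7.34/4.01 = 1.83 μM⁻¹·s⁻¹.

1.83 μM⁻¹·s⁻¹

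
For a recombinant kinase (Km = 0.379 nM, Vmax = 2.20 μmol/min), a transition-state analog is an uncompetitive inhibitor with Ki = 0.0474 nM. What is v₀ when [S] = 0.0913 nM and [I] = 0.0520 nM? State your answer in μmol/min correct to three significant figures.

α = 1 + [I]/Ki = 1 + 0.0520/0.0474 = 2.097.
For an uncompetitive inhibitor, both parameters are divided by α, giving Vmax/α and Km/α: Km,app = 0.181 nM, Vmax,app = 1.05 μmol/min.
v = Vmax,app·[S]/(Km,app + [S]) = 1.05 × 0.0913/(0.181 + 0.0913) = 0.352 μmol/min.

0.352 μmol/min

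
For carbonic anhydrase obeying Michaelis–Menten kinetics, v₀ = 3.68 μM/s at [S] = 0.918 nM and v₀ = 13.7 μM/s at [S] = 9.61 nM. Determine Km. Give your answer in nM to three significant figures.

3.88 nM

In reciprocal form, 1/v = (Km/Vmax)·(1/[S]) + 1/Vmax. The two points give (1/[S], 1/v) = (1.089, 0.2717) and (0.1041, 0.07299).
Slope = (0.2717 − 0.07299)/(1.089 − 0.1041) = 0.2017; intercept = 0.2717 − 0.2017×1.089 = 0.05200.
Vmax = 1/intercept = 19.2 μM/s; Km = slope × Vmax = 0.2017 × 19.2 = 3.88 nM.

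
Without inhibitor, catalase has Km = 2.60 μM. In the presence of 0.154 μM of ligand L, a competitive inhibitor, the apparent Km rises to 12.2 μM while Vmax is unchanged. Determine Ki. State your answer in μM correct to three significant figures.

Competitive: Km,app = α·Km with α = 1 + [I]/Ki.
α = Km,app/Km = 12.2/2.60 = 4.692.
Ki = [I]/(α − 1) = 0.154/3.692 = 0.0417 μM.

0.0417 μM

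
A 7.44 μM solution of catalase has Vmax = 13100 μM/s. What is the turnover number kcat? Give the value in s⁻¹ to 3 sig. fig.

kcat = Vmax/[E]total = 13100 μM/s / 7.44 μM = 1760 s⁻¹.

1760 s⁻¹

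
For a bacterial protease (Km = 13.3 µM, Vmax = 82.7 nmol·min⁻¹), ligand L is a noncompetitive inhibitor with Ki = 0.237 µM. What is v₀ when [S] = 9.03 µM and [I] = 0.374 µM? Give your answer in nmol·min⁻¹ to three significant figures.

α = 1 + [I]/Ki = 1 + 0.374/0.237 = 2.578.
For a noncompetitive inhibitor, Vmax is reduced to Vmax/α while Km is unchanged: Km,app = 13.3 µM, Vmax,app = 32.1 nmol·min⁻¹.
v = Vmax,app·[S]/(Km,app + [S]) = 32.1 × 9.03/(13.3 + 9.03) = 13.0 nmol·min⁻¹.

13.0 nmol·min⁻¹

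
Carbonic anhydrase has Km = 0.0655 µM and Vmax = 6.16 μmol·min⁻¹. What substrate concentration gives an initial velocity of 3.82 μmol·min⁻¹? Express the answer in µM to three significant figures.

0.107 µM

Rearranging v = Vmax[S]/(Km+[S]) gives [S] = Km·v/(Vmax − v).
[S] = 0.0655 × 3.82 / (6.16 − 3.82) = 0.2502/2.340 = 0.107 µM.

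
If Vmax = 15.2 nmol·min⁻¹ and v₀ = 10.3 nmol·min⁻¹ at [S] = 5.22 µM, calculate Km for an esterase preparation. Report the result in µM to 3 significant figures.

v/Vmax = 10.3/15.2 = 0.6776 = [S]/(Km+[S]).
So Km + [S] = [S]/0.6776 = 7.703 µM, giving Km = 7.703 − 5.22 = 2.48 µM.

2.48 µM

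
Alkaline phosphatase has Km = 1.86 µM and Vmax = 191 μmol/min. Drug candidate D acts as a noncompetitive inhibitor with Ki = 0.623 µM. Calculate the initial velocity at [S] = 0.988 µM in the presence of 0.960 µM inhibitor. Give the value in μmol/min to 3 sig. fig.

With α = 1 + [I]/Ki = 1 + 0.960/0.623 = 2.541, the noncompetitive rate law is v = (Vmax/α)·[S] / (Km + [S]).
v = (191/2.541)×0.988 / (1.86 + 0.988) = 74.27/2.848 = 26.1 μmol/min.

26.1 μmol/min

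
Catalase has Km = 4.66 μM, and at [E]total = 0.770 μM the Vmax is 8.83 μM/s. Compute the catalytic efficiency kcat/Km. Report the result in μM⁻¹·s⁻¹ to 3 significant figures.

2.46 μM⁻¹·s⁻¹

kcat = Vmax/[E]total = 8.83/0.770 = 11.5 s⁻¹.
kcat/Km = 11.5/4.66 = 2.46 μM⁻¹·s⁻¹.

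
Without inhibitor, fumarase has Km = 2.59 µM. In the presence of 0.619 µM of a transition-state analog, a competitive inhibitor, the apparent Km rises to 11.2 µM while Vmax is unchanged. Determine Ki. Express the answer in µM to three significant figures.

Competitive: Km,app = α·Km with α = 1 + [I]/Ki.
α = Km,app/Km = 11.2/2.59 = 4.324.
Since α = 1 + [I]/Ki, [I]/Ki = 4.324 − 1 = 3.324 and Ki = 0.619/3.324 = 0.186 µM.

0.186 µM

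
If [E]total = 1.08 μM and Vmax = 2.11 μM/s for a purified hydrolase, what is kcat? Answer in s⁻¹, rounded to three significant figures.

kcat = Vmax/[E]total = 2.11 μM/s / 1.08 μM = 1.95 s⁻¹.

1.95 s⁻¹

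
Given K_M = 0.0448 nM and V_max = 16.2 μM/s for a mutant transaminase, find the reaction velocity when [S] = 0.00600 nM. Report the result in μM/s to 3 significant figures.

[S]/(Km+[S]) = 0.00600/0.05080 = 0.1181, the fractional saturation.
v = 0.1181 × Vmax = 0.1181 × 16.2 = 1.91 μM/s.

1.91 μM/s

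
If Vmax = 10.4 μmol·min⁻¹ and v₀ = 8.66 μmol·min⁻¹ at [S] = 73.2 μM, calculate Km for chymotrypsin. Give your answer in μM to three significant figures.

14.7 μM

v/Vmax = 8.66/10.4 = 0.8327 = [S]/(Km+[S]).
So Km + [S] = [S]/0.8327 = 87.91 μM, giving Km = 87.91 − 73.2 = 14.7 μM.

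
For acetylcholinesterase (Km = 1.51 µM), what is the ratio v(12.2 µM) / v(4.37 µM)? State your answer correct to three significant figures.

Since Vmax cancels, v₂/v₁ = [S]₂(Km+[S]₁) / [S]₁(Km+[S]₂).
= 12.2×(1.51+4.37) / (4.37×(1.51+12.2)) = 71.74/59.91 = 1.20.

1.20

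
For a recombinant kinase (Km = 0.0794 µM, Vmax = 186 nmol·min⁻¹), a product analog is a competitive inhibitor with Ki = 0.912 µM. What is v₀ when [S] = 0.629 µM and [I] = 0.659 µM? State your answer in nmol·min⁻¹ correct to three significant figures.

With α = 1 + [I]/Ki = 1 + 0.659/0.912 = 1.723, the competitive rate law is v = Vmax[S] / (αKm + [S]).
v = 186×0.629 / (1.723×0.0794 + 0.629) = 117.0/0.7658 = 153 nmol·min⁻¹.

153 nmol·min⁻¹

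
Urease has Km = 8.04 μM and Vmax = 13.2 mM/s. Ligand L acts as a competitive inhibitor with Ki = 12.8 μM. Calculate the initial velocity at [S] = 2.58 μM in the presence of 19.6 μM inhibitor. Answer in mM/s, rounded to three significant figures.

1.49 mM/s

With α = 1 + [I]/Ki = 1 + 19.6/12.8 = 2.531, the competitive rate law is v = Vmax[S] / (αKm + [S]).
v = 13.2×2.58 / (2.531×8.04 + 2.58) = 34.06/22.93 = 1.49 mM/s.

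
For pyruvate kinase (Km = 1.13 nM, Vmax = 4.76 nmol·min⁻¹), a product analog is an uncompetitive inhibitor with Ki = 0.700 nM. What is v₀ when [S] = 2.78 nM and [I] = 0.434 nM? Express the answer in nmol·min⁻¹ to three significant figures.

2.35 nmol·min⁻¹

With α = 1 + [I]/Ki = 1 + 0.434/0.700 = 1.620, the uncompetitive rate law is v = (Vmax/α)·[S] / (Km/α + [S]).
v = (4.76/1.620)×2.78 / (1.13/1.620 + 2.78) = 8.168/3.478 = 2.35 nmol·min⁻¹.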